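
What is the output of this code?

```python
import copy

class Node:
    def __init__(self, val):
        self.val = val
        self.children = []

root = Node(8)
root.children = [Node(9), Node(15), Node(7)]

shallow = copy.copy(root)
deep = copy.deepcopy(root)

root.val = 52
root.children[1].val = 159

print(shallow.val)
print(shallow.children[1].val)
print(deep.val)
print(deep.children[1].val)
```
8
159
8
15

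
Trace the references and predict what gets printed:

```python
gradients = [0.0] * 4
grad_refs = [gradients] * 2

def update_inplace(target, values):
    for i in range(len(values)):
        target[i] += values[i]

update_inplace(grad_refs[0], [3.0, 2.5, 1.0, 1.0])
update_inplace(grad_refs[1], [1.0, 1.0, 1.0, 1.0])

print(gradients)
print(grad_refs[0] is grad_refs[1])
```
[4.0, 3.5, 2.0, 2.0]
True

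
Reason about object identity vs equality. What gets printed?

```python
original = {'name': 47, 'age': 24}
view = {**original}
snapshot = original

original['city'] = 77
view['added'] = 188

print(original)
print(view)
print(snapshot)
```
{'name': 47, 'age': 24, 'city': 77}
{'name': 47, 'age': 24, 'added': 188}
{'name': 47, 'age': 24, 'city': 77}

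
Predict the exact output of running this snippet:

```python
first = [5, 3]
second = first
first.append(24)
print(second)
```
[5, 3, 24]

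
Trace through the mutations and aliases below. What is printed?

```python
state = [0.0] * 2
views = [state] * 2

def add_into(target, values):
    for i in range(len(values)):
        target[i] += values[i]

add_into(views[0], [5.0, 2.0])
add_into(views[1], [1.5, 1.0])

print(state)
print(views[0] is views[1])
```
[6.5, 3.0]
True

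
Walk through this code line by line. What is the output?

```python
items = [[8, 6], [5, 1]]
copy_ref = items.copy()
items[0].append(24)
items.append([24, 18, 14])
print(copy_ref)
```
[[8, 6, 24], [5, 1]]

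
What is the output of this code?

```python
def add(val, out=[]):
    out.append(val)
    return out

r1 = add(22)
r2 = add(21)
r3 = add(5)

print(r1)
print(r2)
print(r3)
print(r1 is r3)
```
[22, 21, 5]
[22, 21, 5]
[22, 21, 5]
True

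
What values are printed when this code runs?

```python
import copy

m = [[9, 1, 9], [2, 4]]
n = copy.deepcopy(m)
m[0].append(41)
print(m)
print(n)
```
[[9, 1, 9, 41], [2, 4]]
[[9, 1, 9], [2, 4]]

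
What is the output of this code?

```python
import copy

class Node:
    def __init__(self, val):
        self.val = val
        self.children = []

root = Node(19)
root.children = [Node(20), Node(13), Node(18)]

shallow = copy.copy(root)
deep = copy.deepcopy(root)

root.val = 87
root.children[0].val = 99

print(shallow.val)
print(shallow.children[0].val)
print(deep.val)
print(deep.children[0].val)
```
19
99
19
20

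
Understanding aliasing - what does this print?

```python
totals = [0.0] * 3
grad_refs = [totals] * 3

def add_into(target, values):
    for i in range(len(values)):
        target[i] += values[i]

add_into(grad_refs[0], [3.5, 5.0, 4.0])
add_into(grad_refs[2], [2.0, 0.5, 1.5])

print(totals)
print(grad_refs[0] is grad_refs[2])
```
[5.5, 5.5, 5.5]
True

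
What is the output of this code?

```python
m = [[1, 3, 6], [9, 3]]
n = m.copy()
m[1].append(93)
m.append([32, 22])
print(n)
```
[[1, 3, 6], [9, 3, 93]]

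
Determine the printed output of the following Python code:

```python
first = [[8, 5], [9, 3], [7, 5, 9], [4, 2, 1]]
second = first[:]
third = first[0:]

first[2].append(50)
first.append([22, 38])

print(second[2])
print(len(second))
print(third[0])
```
[7, 5, 9, 50]
4
[8, 5]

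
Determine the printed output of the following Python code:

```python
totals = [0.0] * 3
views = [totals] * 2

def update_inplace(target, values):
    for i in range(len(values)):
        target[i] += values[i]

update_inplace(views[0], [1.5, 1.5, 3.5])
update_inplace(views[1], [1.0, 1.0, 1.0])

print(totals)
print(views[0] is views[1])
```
[2.5, 2.5, 4.5]
True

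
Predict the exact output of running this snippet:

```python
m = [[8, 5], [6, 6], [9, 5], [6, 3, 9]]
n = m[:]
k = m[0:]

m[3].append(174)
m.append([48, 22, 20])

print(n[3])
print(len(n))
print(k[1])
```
[6, 3, 9, 174]
4
[6, 6]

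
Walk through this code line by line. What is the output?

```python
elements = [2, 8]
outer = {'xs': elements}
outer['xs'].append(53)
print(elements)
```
[2, 8, 53]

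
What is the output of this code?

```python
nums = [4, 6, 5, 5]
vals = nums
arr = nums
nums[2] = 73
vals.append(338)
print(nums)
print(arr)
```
[4, 6, 73, 5, 338]
[4, 6, 73, 5, 338]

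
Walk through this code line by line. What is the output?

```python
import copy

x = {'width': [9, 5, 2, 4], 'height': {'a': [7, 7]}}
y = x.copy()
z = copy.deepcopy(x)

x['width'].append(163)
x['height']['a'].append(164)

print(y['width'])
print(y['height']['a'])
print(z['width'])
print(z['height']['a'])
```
[9, 5, 2, 4, 163]
[7, 7, 164]
[9, 5, 2, 4]
[7, 7]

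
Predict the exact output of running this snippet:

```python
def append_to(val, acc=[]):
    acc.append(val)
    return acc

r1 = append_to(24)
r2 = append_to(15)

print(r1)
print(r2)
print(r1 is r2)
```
[24, 15]
[24, 15]
True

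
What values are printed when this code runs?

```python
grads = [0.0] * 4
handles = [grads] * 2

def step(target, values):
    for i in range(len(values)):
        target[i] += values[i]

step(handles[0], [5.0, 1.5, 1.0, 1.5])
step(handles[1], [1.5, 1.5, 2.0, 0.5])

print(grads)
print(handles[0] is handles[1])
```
[6.5, 3.0, 3.0, 2.0]
True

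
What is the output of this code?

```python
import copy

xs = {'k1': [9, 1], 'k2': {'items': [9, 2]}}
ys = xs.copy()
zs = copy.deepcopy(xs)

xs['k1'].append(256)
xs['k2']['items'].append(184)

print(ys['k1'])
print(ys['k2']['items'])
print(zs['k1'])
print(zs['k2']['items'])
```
[9, 1, 256]
[9, 2, 184]
[9, 1]
[9, 2]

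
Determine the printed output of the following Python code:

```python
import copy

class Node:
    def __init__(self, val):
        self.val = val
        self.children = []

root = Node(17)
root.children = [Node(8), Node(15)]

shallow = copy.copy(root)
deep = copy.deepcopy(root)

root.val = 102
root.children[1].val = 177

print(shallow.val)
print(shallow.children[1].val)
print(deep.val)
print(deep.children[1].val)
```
17
177
17
15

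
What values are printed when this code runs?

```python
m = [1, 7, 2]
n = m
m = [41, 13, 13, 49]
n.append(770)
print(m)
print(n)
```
[41, 13, 13, 49]
[1, 7, 2, 770]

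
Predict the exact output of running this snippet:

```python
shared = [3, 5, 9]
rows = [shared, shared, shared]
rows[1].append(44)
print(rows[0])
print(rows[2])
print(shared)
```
[3, 5, 9, 44]
[3, 5, 9, 44]
[3, 5, 9, 44]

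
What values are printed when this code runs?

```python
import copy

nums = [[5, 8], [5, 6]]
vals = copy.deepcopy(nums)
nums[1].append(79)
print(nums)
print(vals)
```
[[5, 8], [5, 6, 79]]
[[5, 8], [5, 6]]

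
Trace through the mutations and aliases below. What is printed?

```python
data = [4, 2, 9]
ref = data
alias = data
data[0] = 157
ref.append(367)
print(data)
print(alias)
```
[157, 2, 9, 367]
[157, 2, 9, 367]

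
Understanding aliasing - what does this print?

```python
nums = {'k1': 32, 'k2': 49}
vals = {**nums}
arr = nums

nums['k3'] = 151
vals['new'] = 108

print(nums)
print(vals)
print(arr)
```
{'k1': 32, 'k2': 49, 'k3': 151}
{'k1': 32, 'k2': 49, 'new': 108}
{'k1': 32, 'k2': 49, 'k3': 151}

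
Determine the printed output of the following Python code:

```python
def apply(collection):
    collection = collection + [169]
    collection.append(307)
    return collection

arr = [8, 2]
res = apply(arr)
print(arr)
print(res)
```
[8, 2]
[8, 2, 169, 307]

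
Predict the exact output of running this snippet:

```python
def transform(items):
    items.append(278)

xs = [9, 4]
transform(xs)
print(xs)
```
[9, 4, 278]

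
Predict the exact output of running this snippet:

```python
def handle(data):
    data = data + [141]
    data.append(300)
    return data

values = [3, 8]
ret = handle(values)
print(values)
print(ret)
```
[3, 8]
[3, 8, 141, 300]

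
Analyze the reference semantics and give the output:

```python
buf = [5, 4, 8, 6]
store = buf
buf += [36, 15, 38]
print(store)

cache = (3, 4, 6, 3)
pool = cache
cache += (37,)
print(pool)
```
[5, 4, 8, 6, 36, 15, 38]
(3, 4, 6, 3)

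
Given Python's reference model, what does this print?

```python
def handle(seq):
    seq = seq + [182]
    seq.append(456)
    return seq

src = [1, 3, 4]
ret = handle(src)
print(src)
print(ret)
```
[1, 3, 4]
[1, 3, 4, 182, 456]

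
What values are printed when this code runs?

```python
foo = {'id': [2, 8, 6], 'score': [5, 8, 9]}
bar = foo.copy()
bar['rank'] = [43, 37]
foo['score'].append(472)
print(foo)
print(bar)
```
{'id': [2, 8, 6], 'score': [5, 8, 9, 472]}
{'id': [2, 8, 6], 'score': [5, 8, 9, 472], 'rank': [43, 37]}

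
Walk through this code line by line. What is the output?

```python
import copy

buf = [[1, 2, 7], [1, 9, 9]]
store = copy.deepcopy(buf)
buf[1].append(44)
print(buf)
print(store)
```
[[1, 2, 7], [1, 9, 9, 44]]
[[1, 2, 7], [1, 9, 9]]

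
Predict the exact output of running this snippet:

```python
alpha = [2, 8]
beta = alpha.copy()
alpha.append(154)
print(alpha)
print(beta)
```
[2, 8, 154]
[2, 8]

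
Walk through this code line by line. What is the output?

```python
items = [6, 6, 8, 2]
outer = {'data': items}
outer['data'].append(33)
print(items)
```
[6, 6, 8, 2, 33]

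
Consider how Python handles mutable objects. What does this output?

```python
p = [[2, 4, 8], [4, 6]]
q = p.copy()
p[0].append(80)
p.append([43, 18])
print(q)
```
[[2, 4, 8, 80], [4, 6]]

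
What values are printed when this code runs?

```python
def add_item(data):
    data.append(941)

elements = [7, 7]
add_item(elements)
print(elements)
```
[7, 7, 941]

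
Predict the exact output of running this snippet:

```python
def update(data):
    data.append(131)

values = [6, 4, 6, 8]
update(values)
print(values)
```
[6, 4, 6, 8, 131]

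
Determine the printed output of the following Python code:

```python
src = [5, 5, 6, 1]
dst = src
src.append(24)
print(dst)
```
[5, 5, 6, 1, 24]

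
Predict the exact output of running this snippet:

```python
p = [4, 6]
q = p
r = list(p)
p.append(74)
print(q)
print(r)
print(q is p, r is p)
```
[4, 6, 74]
[4, 6]
True False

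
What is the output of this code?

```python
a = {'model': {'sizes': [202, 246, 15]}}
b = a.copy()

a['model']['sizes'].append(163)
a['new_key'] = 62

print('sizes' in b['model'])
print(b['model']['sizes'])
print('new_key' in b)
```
True
[202, 246, 15, 163]
False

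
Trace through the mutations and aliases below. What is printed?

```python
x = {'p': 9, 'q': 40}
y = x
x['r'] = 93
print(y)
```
{'p': 9, 'q': 40, 'r': 93}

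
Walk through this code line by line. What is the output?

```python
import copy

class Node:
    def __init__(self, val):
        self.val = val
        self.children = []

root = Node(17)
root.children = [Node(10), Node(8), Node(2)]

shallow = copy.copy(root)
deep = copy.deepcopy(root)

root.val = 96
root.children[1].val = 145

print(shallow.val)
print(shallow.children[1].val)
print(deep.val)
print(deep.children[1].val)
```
17
145
17
8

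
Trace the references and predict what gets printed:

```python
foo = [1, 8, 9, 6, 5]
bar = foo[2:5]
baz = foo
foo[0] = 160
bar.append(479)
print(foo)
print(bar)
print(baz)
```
[160, 8, 9, 6, 5]
[9, 6, 5, 479]
[160, 8, 9, 6, 5]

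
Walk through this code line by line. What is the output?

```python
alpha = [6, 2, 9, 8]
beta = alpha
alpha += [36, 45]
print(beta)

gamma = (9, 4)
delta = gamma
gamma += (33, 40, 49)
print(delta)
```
[6, 2, 9, 8, 36, 45]
(9, 4)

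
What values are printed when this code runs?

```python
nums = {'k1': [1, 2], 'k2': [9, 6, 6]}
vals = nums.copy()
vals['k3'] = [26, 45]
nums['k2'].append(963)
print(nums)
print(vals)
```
{'k1': [1, 2], 'k2': [9, 6, 6, 963]}
{'k1': [1, 2], 'k2': [9, 6, 6, 963], 'k3': [26, 45]}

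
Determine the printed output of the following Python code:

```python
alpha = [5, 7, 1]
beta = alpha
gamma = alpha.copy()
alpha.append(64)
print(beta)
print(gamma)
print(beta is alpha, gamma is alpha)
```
[5, 7, 1, 64]
[5, 7, 1]
True False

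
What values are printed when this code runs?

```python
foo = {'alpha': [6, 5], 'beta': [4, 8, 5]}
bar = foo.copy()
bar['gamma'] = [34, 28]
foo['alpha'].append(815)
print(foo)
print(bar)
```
{'alpha': [6, 5, 815], 'beta': [4, 8, 5]}
{'alpha': [6, 5, 815], 'beta': [4, 8, 5], 'gamma': [34, 28]}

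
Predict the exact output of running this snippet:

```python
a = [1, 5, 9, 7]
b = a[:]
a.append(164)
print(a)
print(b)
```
[1, 5, 9, 7, 164]
[1, 5, 9, 7]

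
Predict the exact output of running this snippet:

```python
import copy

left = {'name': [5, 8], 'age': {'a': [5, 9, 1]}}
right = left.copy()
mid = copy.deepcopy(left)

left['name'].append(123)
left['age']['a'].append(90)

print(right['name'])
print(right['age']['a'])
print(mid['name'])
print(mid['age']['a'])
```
[5, 8, 123]
[5, 9, 1, 90]
[5, 8]
[5, 9, 1]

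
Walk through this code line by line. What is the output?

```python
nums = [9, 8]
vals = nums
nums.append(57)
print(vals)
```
[9, 8, 57]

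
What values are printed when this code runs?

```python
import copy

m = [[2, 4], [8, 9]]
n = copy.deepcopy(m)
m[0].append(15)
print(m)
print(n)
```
[[2, 4, 15], [8, 9]]
[[2, 4], [8, 9]]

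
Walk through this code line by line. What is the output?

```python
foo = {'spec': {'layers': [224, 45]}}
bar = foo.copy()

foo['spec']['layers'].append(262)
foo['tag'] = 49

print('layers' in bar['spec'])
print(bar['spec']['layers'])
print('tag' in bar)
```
True
[224, 45, 262]
False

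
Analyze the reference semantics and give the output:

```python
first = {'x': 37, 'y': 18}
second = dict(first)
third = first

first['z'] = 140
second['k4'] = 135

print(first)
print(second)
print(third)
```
{'x': 37, 'y': 18, 'z': 140}
{'x': 37, 'y': 18, 'k4': 135}
{'x': 37, 'y': 18, 'z': 140}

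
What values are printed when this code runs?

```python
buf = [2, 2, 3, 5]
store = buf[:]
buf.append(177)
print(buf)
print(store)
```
[2, 2, 3, 5, 177]
[2, 2, 3, 5]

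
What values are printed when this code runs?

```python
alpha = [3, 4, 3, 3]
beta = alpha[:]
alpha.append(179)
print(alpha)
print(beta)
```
[3, 4, 3, 3, 179]
[3, 4, 3, 3]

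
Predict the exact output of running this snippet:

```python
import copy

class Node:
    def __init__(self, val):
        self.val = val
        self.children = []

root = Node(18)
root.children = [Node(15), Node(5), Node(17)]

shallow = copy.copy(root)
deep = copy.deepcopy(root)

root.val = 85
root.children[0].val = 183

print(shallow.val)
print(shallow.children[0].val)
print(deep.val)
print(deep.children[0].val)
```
18
183
18
15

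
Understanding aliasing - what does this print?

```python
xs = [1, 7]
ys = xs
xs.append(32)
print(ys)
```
[1, 7, 32]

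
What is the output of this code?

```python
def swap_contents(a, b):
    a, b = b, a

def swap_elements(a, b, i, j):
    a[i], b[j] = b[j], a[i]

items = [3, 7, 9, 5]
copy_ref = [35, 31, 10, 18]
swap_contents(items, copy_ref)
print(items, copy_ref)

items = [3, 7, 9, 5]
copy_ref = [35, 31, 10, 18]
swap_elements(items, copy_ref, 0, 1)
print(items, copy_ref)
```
[3, 7, 9, 5] [35, 31, 10, 18]
[31, 7, 9, 5] [35, 3, 10, 18]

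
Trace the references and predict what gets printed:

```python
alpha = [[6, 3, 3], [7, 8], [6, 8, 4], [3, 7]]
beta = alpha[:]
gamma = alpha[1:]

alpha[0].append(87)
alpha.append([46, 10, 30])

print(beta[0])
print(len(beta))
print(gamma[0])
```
[6, 3, 3, 87]
4
[7, 8]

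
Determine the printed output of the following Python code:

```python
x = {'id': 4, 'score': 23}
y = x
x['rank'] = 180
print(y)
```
{'id': 4, 'score': 23, 'rank': 180}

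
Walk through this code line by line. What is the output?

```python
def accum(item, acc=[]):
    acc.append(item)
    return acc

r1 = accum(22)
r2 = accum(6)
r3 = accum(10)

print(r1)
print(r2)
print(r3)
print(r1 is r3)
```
[22, 6, 10]
[22, 6, 10]
[22, 6, 10]
True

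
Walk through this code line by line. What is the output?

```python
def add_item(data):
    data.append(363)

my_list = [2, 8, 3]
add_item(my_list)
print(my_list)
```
[2, 8, 3, 363]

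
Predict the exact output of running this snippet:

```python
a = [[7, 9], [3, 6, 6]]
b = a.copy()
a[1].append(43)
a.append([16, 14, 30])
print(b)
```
[[7, 9], [3, 6, 6, 43]]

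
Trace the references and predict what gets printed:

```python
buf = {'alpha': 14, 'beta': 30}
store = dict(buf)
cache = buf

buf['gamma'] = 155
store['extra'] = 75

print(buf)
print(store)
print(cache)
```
{'alpha': 14, 'beta': 30, 'gamma': 155}
{'alpha': 14, 'beta': 30, 'extra': 75}
{'alpha': 14, 'beta': 30, 'gamma': 155}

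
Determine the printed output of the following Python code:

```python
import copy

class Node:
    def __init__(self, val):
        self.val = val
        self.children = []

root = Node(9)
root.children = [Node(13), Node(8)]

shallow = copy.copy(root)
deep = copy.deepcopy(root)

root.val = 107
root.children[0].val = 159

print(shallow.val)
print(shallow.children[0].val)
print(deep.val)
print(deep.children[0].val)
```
9
159
9
13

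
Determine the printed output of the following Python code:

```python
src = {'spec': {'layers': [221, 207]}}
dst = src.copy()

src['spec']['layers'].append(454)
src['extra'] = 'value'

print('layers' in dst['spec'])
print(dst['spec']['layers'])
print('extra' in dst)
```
True
[221, 207, 454]
False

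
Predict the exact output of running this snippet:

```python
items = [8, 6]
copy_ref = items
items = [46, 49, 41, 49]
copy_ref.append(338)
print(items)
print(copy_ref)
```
[46, 49, 41, 49]
[8, 6, 338]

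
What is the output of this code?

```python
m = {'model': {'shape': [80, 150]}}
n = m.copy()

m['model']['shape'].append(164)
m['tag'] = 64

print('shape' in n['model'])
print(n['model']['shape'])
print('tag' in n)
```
True
[80, 150, 164]
False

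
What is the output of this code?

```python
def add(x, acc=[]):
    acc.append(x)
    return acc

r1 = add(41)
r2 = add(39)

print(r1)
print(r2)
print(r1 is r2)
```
[41, 39]
[41, 39]
True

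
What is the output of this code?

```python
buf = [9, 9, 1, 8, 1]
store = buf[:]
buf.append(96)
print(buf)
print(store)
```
[9, 9, 1, 8, 1, 96]
[9, 9, 1, 8, 1]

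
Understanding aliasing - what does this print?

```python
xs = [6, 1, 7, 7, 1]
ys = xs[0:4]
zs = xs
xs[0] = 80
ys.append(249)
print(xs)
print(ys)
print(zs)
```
[80, 1, 7, 7, 1]
[6, 1, 7, 7, 249]
[80, 1, 7, 7, 1]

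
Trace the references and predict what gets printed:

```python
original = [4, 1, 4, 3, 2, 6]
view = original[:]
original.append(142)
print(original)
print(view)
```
[4, 1, 4, 3, 2, 6, 142]
[4, 1, 4, 3, 2, 6]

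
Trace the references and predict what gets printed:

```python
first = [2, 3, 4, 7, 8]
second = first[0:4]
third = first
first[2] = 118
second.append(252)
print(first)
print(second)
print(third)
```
[2, 3, 118, 7, 8]
[2, 3, 4, 7, 252]
[2, 3, 118, 7, 8]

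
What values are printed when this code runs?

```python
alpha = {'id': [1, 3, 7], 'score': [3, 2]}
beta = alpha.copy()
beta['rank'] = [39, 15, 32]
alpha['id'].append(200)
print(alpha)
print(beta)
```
{'id': [1, 3, 7, 200], 'score': [3, 2]}
{'id': [1, 3, 7, 200], 'score': [3, 2], 'rank': [39, 15, 32]}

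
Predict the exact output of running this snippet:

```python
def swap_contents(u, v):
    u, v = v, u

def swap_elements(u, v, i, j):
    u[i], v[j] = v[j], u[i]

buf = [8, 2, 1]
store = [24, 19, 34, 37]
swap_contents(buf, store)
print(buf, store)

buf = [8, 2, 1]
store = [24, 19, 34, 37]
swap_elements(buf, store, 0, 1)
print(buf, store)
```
[8, 2, 1] [24, 19, 34, 37]
[19, 2, 1] [24, 8, 34, 37]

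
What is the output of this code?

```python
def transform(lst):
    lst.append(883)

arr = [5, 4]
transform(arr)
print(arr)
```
[5, 4, 883]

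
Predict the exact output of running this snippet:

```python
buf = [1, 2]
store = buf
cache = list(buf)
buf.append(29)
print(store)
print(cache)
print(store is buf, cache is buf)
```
[1, 2, 29]
[1, 2]
True False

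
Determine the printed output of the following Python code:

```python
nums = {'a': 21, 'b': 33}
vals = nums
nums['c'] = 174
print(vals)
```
{'a': 21, 'b': 33, 'c': 174}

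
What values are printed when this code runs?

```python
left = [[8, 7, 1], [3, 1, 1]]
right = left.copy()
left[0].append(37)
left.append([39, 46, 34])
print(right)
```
[[8, 7, 1, 37], [3, 1, 1]]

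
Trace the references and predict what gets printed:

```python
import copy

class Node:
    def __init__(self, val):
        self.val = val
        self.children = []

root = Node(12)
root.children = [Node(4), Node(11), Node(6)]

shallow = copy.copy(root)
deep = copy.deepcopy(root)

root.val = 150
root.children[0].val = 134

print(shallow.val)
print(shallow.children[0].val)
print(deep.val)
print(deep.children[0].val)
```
12
134
12
4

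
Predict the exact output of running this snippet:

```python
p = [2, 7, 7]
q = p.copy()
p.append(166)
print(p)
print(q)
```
[2, 7, 7, 166]
[2, 7, 7]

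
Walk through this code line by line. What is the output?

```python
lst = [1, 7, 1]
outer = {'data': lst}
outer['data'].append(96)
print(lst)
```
[1, 7, 1, 96]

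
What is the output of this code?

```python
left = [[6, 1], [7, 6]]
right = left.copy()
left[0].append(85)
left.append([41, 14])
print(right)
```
[[6, 1, 85], [7, 6]]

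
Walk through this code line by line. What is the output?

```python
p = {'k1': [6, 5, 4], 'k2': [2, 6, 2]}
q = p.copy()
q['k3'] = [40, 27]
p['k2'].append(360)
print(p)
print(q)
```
{'k1': [6, 5, 4], 'k2': [2, 6, 2, 360]}
{'k1': [6, 5, 4], 'k2': [2, 6, 2, 360], 'k3': [40, 27]}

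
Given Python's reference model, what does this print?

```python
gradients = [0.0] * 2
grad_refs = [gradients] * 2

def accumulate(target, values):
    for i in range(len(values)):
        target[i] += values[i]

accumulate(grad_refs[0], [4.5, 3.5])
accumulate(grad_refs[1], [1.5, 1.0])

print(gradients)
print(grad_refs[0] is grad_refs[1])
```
[6.0, 4.5]
True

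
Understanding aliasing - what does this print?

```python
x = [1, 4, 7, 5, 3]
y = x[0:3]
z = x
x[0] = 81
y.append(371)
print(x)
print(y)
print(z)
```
[81, 4, 7, 5, 3]
[1, 4, 7, 371]
[81, 4, 7, 5, 3]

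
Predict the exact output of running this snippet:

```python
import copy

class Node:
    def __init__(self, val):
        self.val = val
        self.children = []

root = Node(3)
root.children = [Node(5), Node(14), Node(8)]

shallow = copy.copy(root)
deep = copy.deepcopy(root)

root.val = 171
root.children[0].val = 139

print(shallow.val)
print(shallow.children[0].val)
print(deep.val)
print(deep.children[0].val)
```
3
139
3
5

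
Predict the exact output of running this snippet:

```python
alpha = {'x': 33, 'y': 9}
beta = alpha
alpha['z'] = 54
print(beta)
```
{'x': 33, 'y': 9, 'z': 54}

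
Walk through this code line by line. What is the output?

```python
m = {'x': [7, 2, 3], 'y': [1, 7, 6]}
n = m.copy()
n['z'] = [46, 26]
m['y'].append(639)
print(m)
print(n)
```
{'x': [7, 2, 3], 'y': [1, 7, 6, 639]}
{'x': [7, 2, 3], 'y': [1, 7, 6, 639], 'z': [46, 26]}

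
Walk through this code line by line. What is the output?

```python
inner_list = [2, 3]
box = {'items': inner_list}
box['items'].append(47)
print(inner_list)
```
[2, 3, 47]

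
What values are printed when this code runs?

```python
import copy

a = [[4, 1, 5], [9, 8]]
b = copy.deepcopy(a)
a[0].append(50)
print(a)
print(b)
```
[[4, 1, 5, 50], [9, 8]]
[[4, 1, 5], [9, 8]]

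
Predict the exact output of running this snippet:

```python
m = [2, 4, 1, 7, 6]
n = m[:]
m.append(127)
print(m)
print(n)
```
[2, 4, 1, 7, 6, 127]
[2, 4, 1, 7, 6]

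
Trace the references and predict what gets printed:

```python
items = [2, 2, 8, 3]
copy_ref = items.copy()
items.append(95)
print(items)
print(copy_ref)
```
[2, 2, 8, 3, 95]
[2, 2, 8, 3]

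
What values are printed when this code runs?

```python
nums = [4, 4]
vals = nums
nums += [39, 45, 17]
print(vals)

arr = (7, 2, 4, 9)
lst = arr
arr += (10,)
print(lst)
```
[4, 4, 39, 45, 17]
(7, 2, 4, 9)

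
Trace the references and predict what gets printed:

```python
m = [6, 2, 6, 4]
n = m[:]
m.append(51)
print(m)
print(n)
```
[6, 2, 6, 4, 51]
[6, 2, 6, 4]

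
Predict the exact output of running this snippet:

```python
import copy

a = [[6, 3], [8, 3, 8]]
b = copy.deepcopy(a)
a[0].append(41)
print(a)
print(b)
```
[[6, 3, 41], [8, 3, 8]]
[[6, 3], [8, 3, 8]]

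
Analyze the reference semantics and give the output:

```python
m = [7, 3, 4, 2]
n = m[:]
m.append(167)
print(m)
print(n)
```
[7, 3, 4, 2, 167]
[7, 3, 4, 2]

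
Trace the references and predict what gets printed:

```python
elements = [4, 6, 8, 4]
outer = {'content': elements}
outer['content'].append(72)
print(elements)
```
[4, 6, 8, 4, 72]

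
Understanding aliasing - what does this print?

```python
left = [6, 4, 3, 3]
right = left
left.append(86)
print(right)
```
[6, 4, 3, 3, 86]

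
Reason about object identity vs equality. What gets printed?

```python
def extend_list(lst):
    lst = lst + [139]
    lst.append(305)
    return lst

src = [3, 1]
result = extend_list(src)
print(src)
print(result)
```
[3, 1]
[3, 1, 139, 305]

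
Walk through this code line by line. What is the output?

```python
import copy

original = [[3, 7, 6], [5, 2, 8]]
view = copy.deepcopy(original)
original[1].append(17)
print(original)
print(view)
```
[[3, 7, 6], [5, 2, 8, 17]]
[[3, 7, 6], [5, 2, 8]]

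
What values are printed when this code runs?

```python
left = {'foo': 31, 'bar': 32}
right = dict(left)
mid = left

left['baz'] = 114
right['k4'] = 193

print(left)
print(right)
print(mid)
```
{'foo': 31, 'bar': 32, 'baz': 114}
{'foo': 31, 'bar': 32, 'k4': 193}
{'foo': 31, 'bar': 32, 'baz': 114}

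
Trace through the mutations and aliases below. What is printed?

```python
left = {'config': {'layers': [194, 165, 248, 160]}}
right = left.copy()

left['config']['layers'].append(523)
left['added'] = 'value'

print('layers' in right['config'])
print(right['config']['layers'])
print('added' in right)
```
True
[194, 165, 248, 160, 523]
False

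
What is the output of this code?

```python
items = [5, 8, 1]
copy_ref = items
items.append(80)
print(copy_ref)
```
[5, 8, 1, 80]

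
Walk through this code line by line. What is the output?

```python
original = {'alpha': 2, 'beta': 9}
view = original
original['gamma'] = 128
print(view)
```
{'alpha': 2, 'beta': 9, 'gamma': 128}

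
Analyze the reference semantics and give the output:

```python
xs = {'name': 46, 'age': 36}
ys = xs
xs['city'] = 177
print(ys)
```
{'name': 46, 'age': 36, 'city': 177}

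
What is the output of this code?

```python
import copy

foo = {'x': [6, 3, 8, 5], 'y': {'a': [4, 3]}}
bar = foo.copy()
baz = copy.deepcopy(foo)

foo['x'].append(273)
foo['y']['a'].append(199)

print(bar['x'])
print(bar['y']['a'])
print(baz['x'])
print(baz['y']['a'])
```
[6, 3, 8, 5, 273]
[4, 3, 199]
[6, 3, 8, 5]
[4, 3]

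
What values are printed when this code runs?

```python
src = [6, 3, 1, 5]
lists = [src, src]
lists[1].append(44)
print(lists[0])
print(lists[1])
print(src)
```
[6, 3, 1, 5, 44]
[6, 3, 1, 5, 44]
[6, 3, 1, 5, 44]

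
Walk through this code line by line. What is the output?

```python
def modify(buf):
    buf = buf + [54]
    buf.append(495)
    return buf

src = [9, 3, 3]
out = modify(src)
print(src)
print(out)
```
[9, 3, 3]
[9, 3, 3, 54, 495]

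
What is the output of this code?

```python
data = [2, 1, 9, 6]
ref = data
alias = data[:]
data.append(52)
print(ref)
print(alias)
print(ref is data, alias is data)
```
[2, 1, 9, 6, 52]
[2, 1, 9, 6]
True False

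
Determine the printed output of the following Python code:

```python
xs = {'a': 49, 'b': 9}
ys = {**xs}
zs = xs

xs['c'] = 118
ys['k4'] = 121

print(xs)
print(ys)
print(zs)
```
{'a': 49, 'b': 9, 'c': 118}
{'a': 49, 'b': 9, 'k4': 121}
{'a': 49, 'b': 9, 'c': 118}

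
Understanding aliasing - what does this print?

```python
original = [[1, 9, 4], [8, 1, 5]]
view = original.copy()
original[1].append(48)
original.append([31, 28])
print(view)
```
[[1, 9, 4], [8, 1, 5, 48]]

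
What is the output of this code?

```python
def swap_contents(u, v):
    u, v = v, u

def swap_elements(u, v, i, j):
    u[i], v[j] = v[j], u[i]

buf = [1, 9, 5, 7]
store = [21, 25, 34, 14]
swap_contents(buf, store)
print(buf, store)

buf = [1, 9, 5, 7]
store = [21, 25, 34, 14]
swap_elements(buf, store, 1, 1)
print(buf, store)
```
[1, 9, 5, 7] [21, 25, 34, 14]
[1, 25, 5, 7] [21, 9, 34, 14]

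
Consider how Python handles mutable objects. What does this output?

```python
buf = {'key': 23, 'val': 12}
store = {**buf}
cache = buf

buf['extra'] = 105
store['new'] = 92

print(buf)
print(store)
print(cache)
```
{'key': 23, 'val': 12, 'extra': 105}
{'key': 23, 'val': 12, 'new': 92}
{'key': 23, 'val': 12, 'extra': 105}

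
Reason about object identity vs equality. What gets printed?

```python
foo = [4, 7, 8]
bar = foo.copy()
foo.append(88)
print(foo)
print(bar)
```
[4, 7, 8, 88]
[4, 7, 8]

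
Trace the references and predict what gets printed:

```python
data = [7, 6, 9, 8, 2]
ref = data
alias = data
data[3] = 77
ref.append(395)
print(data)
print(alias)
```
[7, 6, 9, 77, 2, 395]
[7, 6, 9, 77, 2, 395]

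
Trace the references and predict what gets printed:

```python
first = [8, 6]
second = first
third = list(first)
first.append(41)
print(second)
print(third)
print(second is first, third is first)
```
[8, 6, 41]
[8, 6]
True False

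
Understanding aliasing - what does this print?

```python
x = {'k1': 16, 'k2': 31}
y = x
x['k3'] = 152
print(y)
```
{'k1': 16, 'k2': 31, 'k3': 152}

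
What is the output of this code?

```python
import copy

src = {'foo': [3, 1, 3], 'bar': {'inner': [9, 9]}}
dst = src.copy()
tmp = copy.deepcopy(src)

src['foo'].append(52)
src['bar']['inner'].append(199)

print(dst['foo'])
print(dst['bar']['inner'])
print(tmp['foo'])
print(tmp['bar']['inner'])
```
[3, 1, 3, 52]
[9, 9, 199]
[3, 1, 3]
[9, 9]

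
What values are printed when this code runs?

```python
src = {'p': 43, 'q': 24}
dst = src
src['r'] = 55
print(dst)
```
{'p': 43, 'q': 24, 'r': 55}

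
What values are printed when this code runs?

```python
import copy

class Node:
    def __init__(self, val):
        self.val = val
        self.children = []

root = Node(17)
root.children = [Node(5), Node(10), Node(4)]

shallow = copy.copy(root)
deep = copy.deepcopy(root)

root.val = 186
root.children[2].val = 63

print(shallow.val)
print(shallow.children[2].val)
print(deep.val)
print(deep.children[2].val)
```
17
63
17
4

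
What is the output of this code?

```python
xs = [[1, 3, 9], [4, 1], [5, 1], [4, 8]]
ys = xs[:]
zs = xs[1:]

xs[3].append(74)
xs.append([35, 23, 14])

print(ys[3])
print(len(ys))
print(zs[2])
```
[4, 8, 74]
4
[4, 8, 74]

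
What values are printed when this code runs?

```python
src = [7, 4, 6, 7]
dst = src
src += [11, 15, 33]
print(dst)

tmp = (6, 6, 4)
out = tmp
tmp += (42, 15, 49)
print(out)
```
[7, 4, 6, 7, 11, 15, 33]
(6, 6, 4)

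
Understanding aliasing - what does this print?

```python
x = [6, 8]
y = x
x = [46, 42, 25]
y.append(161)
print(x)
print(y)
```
[46, 42, 25]
[6, 8, 161]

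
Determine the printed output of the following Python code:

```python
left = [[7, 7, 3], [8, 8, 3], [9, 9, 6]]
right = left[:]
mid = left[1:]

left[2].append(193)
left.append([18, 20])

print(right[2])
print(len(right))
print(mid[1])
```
[9, 9, 6, 193]
3
[9, 9, 6, 193]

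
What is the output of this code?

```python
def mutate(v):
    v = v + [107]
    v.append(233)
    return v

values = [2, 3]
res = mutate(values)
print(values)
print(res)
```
[2, 3]
[2, 3, 107, 233]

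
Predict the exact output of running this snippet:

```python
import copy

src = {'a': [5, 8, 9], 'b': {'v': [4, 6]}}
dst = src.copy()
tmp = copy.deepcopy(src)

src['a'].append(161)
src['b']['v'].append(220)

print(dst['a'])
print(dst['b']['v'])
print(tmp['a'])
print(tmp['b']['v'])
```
[5, 8, 9, 161]
[4, 6, 220]
[5, 8, 9]
[4, 6]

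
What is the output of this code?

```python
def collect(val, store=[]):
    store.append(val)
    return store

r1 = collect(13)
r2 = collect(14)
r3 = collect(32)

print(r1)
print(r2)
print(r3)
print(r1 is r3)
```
[13, 14, 32]
[13, 14, 32]
[13, 14, 32]
True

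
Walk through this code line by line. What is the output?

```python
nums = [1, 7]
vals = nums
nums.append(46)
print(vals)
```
[1, 7, 46]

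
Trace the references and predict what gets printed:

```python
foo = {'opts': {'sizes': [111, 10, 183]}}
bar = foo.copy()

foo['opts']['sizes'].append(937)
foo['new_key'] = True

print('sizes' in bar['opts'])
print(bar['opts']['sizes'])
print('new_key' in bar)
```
True
[111, 10, 183, 937]
False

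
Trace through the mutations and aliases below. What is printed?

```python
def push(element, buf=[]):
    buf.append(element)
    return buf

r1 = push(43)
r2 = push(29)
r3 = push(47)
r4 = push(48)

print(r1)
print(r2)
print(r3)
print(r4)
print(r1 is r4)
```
[43, 29, 47, 48]
[43, 29, 47, 48]
[43, 29, 47, 48]
[43, 29, 47, 48]
True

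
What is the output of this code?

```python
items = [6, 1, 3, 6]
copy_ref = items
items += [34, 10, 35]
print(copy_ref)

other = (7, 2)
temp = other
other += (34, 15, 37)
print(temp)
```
[6, 1, 3, 6, 34, 10, 35]
(7, 2)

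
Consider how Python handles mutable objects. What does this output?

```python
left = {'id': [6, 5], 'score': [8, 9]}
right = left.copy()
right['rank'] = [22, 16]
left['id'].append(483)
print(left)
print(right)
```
{'id': [6, 5, 483], 'score': [8, 9]}
{'id': [6, 5, 483], 'score': [8, 9], 'rank': [22, 16]}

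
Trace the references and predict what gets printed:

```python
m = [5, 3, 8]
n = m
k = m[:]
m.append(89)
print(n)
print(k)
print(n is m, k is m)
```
[5, 3, 8, 89]
[5, 3, 8]
True False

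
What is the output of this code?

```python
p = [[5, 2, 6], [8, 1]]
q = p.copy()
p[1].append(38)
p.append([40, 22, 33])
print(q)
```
[[5, 2, 6], [8, 1, 38]]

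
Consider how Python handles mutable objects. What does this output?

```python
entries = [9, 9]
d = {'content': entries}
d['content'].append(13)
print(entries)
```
[9, 9, 13]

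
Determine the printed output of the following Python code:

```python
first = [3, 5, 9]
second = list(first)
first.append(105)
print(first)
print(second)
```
[3, 5, 9, 105]
[3, 5, 9]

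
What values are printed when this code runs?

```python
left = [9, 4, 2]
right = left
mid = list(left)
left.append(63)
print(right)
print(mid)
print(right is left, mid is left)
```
[9, 4, 2, 63]
[9, 4, 2]
True False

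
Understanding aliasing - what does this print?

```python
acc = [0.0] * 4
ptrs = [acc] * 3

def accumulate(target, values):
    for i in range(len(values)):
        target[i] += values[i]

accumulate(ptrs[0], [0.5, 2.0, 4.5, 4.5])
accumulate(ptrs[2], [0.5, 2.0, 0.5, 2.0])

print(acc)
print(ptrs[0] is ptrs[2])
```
[1.0, 4.0, 5.0, 6.5]
True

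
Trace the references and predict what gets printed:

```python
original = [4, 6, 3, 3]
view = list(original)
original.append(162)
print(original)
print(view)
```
[4, 6, 3, 3, 162]
[4, 6, 3, 3]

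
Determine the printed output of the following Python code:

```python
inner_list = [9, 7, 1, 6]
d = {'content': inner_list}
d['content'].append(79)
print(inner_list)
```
[9, 7, 1, 6, 79]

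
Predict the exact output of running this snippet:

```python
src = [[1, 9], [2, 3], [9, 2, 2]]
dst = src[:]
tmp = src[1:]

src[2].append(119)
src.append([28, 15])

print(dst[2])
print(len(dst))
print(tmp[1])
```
[9, 2, 2, 119]
3
[9, 2, 2, 119]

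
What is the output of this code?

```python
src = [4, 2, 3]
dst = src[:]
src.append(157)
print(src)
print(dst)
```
[4, 2, 3, 157]
[4, 2, 3]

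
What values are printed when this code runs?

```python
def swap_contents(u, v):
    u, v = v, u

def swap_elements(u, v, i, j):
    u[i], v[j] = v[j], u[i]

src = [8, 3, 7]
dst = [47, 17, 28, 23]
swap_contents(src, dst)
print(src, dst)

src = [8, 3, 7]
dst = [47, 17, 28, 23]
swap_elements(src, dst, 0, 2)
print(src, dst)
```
[8, 3, 7] [47, 17, 28, 23]
[28, 3, 7] [47, 17, 8, 23]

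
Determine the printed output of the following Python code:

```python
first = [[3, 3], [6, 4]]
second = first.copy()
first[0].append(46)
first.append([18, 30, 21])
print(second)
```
[[3, 3, 46], [6, 4]]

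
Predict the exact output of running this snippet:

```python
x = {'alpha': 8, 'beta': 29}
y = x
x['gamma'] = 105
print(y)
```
{'alpha': 8, 'beta': 29, 'gamma': 105}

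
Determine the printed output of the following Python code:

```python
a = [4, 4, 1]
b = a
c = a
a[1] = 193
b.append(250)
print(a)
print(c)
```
[4, 193, 1, 250]
[4, 193, 1, 250]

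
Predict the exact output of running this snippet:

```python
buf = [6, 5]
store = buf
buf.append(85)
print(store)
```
[6, 5, 85]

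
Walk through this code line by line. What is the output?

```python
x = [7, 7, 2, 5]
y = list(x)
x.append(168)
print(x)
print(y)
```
[7, 7, 2, 5, 168]
[7, 7, 2, 5]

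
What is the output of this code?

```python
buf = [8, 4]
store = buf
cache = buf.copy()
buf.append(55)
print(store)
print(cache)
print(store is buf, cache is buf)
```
[8, 4, 55]
[8, 4]
True False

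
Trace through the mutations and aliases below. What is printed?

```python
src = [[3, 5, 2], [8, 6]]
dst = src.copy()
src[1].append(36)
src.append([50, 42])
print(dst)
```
[[3, 5, 2], [8, 6, 36]]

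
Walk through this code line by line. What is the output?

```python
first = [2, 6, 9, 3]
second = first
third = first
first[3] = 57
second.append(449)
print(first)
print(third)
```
[2, 6, 9, 57, 449]
[2, 6, 9, 57, 449]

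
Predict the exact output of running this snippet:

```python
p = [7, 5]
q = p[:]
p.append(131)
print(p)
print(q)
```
[7, 5, 131]
[7, 5]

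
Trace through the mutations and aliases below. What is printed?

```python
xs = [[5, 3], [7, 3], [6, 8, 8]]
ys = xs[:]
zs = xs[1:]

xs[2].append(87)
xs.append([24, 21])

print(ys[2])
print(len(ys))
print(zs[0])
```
[6, 8, 8, 87]
3
[7, 3]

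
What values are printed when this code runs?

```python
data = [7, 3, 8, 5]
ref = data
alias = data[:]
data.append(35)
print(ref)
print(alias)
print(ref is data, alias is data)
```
[7, 3, 8, 5, 35]
[7, 3, 8, 5]
True False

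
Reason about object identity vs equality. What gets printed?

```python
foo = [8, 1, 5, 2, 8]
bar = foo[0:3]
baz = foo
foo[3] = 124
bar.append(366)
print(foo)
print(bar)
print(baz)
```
[8, 1, 5, 124, 8]
[8, 1, 5, 366]
[8, 1, 5, 124, 8]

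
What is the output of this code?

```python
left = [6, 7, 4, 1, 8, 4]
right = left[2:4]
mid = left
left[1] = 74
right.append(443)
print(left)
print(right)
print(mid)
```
[6, 74, 4, 1, 8, 4]
[4, 1, 443]
[6, 74, 4, 1, 8, 4]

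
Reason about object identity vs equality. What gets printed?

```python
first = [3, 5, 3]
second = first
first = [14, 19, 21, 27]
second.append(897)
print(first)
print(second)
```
[14, 19, 21, 27]
[3, 5, 3, 897]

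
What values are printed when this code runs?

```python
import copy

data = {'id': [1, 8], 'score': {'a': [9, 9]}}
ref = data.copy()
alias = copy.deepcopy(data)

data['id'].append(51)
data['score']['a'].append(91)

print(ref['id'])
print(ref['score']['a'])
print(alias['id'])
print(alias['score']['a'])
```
[1, 8, 51]
[9, 9, 91]
[1, 8]
[9, 9]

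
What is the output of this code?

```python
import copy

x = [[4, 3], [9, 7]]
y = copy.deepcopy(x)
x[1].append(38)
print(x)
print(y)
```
[[4, 3], [9, 7, 38]]
[[4, 3], [9, 7]]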